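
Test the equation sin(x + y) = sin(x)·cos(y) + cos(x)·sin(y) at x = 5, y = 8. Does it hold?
Holds

Substituting x = 5, y = 8:

LHS = sin(5 + 8) = sin(13) ≈ 0.4202
RHS = sin(5)·cos(8) + cos(5)·sin(8) = sin(5)·cos(8) + sin(8)·cos(5) ≈ 0.4202

LHS = RHS, so the equation holds at this point.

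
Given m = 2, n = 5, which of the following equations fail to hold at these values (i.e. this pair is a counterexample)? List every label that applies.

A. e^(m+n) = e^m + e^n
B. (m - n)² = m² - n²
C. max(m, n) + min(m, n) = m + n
A, B

Evaluating each claim at the given values:
A. LHS = e^7 ≈ 1097, RHS = e^2 + e^5 ≈ 155.8 → fails here (LHS ≠ RHS)
B. LHS = 9, RHS = -21 → fails here (LHS ≠ RHS)
C. LHS = 7, RHS = 7 → holds here (LHS = RHS)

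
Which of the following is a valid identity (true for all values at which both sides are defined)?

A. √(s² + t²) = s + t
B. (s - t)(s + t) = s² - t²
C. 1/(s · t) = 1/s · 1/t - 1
B

A: fails at (4, 4) — LHS = 4·√(2) ≈ 5.657, RHS = 8.
B: holds — e.g. at (2, 5), both sides equal -21.
C: fails at (1, 4) — LHS = 1/4, RHS = -3/4.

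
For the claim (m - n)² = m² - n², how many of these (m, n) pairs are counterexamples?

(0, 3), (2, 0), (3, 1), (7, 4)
Testing each pair:
(0, 3): LHS = 9, RHS = -9 → counterexample
(2, 0): LHS = 4, RHS = 4 → satisfies claim
(3, 1): LHS = 4, RHS = 8 → counterexample
(7, 4): LHS = 9, RHS = 33 → counterexample

That makes 3 counterexamples.

Answer: 3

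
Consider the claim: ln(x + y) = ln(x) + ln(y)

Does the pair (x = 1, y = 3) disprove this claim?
Substituting x = 1, y = 3:
LHS = ln(1 + 3) = ln(4) ≈ 1.386
RHS = ln(1) + ln(3) = ln(3) ≈ 1.099

Since LHS ≠ RHS, this pair disproves the claim.

Answer: Yes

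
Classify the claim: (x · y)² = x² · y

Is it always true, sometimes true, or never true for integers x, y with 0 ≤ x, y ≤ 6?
Sometimes true

It holds at (x, y) = (0, 0) (both sides equal 0), but fails at (x, y) = (3, 2) (LHS = 36, RHS = 18).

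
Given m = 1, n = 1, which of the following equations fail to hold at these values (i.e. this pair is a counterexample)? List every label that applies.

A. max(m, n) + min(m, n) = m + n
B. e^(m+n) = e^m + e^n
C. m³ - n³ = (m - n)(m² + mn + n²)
B

Evaluating each claim at the given values:
A. LHS = 2, RHS = 2 → holds here (LHS = RHS)
B. LHS = e^2 ≈ 7.389, RHS = 2·e ≈ 5.437 → fails here (LHS ≠ RHS)
C. LHS = 0, RHS = 0 → holds here (LHS = RHS)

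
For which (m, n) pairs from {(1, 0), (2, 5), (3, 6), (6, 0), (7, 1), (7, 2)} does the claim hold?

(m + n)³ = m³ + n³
Testing each pair:
(1, 0): LHS = 1, RHS = 1 → holds
(2, 5): LHS = 343, RHS = 133 → fails
(3, 6): LHS = 729, RHS = 243 → fails
(6, 0): LHS = 216, RHS = 216 → holds
(7, 1): LHS = 512, RHS = 344 → fails
(7, 2): LHS = 729, RHS = 351 → fails

2 of 6 pairs satisfy the claim.

Answer: (1, 0), (6, 0)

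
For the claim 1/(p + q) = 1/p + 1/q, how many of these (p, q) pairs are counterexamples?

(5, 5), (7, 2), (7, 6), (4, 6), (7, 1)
5

Testing each pair:
(5, 5): LHS = 1/10, RHS = 2/5 → counterexample
(7, 2): LHS = 1/9, RHS = 9/14 → counterexample
(7, 6): LHS = 1/13, RHS = 13/42 → counterexample
(4, 6): LHS = 1/10, RHS = 5/12 → counterexample
(7, 1): LHS = 1/8, RHS = 8/7 → counterexample

That makes 5 counterexamples.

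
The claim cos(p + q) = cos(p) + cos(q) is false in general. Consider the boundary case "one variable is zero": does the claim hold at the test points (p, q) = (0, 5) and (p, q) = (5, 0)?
At (0, 5): LHS = cos(5) ≈ 0.2837 ≠ RHS = cos(5) + 1 ≈ 1.284
At (5, 0): LHS = cos(5) ≈ 0.2837 ≠ RHS = cos(5) + 1 ≈ 1.284

Answer: No, fails at both test points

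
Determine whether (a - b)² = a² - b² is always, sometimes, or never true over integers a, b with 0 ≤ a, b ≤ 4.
It holds at (a, b) = (4, 4) (both sides equal 0), but fails at (a, b) = (3, 1) (LHS = 4, RHS = 8).

Answer: Sometimes true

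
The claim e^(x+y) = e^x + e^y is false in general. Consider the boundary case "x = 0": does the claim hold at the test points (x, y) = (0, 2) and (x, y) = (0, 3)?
At (0, 2): LHS = e^2 ≈ 7.389 ≠ RHS = 1 + e^2 ≈ 8.389
At (0, 3): LHS = e^3 ≈ 20.09 ≠ RHS = 1 + e^3 ≈ 21.09

Answer: No, fails at both test points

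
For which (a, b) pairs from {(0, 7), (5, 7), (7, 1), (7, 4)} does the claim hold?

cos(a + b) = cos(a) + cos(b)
Testing each pair:
(0, 7): LHS = cos(7) ≈ 0.7539, RHS = cos(7) + 1 ≈ 1.754 → fails
(5, 7): LHS = cos(12) ≈ 0.8439, RHS = cos(5) + cos(7) ≈ 1.038 → fails
(7, 1): LHS = cos(8) ≈ -0.1455, RHS = cos(1) + cos(7) ≈ 1.294 → fails
(7, 4): LHS = cos(11) ≈ 0.004426, RHS = cos(4) + cos(7) ≈ 0.1003 → fails

No pair satisfies the claim.

Answer: None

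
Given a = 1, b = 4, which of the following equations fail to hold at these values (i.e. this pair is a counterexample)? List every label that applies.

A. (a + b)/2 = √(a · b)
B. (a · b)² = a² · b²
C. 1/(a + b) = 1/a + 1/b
Evaluating each claim at the given values:
A. LHS = 5/2, RHS = 2 → fails here (LHS ≠ RHS)
B. LHS = 16, RHS = 16 → holds here (LHS = RHS)
C. LHS = 1/5, RHS = 5/4 → fails here (LHS ≠ RHS)

Answer: A, C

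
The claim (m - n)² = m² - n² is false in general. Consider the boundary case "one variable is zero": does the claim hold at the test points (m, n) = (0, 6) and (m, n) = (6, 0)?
Only at (6, 0)

At (0, 6): LHS = 36 ≠ RHS = -36
At (6, 0): LHS = 36, RHS = 36 → equal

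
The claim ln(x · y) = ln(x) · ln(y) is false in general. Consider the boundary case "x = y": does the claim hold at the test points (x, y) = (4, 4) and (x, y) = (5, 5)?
At (4, 4): LHS = ln(16) ≈ 2.773 ≠ RHS = ln(4)² ≈ 1.922
At (5, 5): LHS = ln(25) ≈ 3.219 ≠ RHS = ln(5)² ≈ 2.59

Answer: No, fails at both test points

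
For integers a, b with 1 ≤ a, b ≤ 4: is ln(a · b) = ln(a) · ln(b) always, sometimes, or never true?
It holds at (a, b) = (1, 1) (both sides equal 0), but fails at (a, b) = (2, 4) (LHS = ln(8) ≈ 2.079, RHS = ln(2)·ln(4) ≈ 0.9609).

Answer: Sometimes true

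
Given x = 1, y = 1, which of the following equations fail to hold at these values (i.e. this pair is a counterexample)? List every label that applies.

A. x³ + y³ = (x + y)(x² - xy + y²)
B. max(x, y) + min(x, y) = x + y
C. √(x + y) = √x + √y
Evaluating each claim at the given values:
A. LHS = 2, RHS = 2 → holds here (LHS = RHS)
B. LHS = 2, RHS = 2 → holds here (LHS = RHS)
C. LHS = √(2) ≈ 1.414, RHS = 2 → fails here (LHS ≠ RHS)

Answer: C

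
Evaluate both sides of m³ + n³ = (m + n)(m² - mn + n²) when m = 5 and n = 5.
LHS = 5³ + 5³ = 250
RHS = (5 + 5)(5² - 5·5 + 5²) = 250

LHS = RHS: the two sides agree.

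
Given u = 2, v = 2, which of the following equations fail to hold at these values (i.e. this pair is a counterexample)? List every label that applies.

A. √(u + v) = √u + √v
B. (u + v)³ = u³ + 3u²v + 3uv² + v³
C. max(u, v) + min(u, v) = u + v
Evaluating each claim at the given values:
A. LHS = 2, RHS = 2·√(2) ≈ 2.828 → fails here (LHS ≠ RHS)
B. LHS = 64, RHS = 64 → holds here (LHS = RHS)
C. LHS = 4, RHS = 4 → holds here (LHS = RHS)

Answer: A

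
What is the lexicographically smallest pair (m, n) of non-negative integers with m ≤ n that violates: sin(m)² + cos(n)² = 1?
At (0, 0): both sides equal 1, so it holds there.

Substituting (0, 1) into the claim:
LHS = sin(0)² + cos(1)² = cos(1)² ≈ 0.2919
RHS = 1

Since LHS ≠ RHS, this pair disproves the claim, and no lexicographically smaller pair (m ≤ n, non-negative integers) does.

For instance (2, 6) is also a counterexample (LHS = sin(2)² + cos(6)² ≈ 1.749, RHS = 1), but it's lexicographically larger.

Answer: (m, n) = (0, 1)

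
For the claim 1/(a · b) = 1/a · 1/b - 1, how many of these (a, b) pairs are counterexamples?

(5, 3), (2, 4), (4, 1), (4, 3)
Testing each pair:
(5, 3): LHS = 1/15, RHS = -14/15 → counterexample
(2, 4): LHS = 1/8, RHS = -7/8 → counterexample
(4, 1): LHS = 1/4, RHS = -3/4 → counterexample
(4, 3): LHS = 1/12, RHS = -11/12 → counterexample

That makes 4 counterexamples.

Answer: 4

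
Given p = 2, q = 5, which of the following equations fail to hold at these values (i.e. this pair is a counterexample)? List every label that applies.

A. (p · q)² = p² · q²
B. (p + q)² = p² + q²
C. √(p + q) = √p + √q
Evaluating each claim at the given values:
A. LHS = 100, RHS = 100 → holds here (LHS = RHS)
B. LHS = 49, RHS = 29 → fails here (LHS ≠ RHS)
C. LHS = √(7) ≈ 2.646, RHS = √(2) + √(5) ≈ 3.65 → fails here (LHS ≠ RHS)

Answer: B, C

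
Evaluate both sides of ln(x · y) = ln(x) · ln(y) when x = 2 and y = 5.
LHS = ln(2 · 5) = ln(10) ≈ 2.303
RHS = ln(2) · ln(5) ≈ 1.116

LHS ≠ RHS (they differ by about 1.187), so the equation does not hold here.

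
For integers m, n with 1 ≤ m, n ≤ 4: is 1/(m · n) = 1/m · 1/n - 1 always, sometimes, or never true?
Never true

The claim fails for every pair in the range. For instance at (m, n) = (4, 3): LHS = 1/12, RHS = -11/12.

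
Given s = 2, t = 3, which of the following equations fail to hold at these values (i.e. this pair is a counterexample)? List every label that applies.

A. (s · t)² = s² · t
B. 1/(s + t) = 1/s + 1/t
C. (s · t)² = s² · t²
A, B

Evaluating each claim at the given values:
A. LHS = 36, RHS = 12 → fails here (LHS ≠ RHS)
B. LHS = 1/5, RHS = 5/6 → fails here (LHS ≠ RHS)
C. LHS = 36, RHS = 36 → holds here (LHS = RHS)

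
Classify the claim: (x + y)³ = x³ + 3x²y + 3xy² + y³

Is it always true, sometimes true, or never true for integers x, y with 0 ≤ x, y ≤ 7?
The identity holds for every pair in the range. For instance at (x, y) = (4, 2): both sides equal 216.

Answer: Always true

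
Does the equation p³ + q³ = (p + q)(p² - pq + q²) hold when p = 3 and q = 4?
Holds

Substituting p = 3, q = 4:

LHS = 3³ + 4³ = 91
RHS = (3 + 4)(3² - 3·4 + 4²) = 91

LHS = RHS, so the equation holds at this point.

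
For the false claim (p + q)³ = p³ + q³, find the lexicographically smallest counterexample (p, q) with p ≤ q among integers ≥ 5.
(p, q) = (5, 5)

Substituting (5, 5) into the claim:
LHS = (5 + 5)³ = 1000
RHS = 5³ + 5³ = 250

Since LHS ≠ RHS, this pair disproves the claim, and no lexicographically smaller pair (p ≤ q, integers ≥ 5) does.

For instance (8, 10) is also a counterexample (LHS = 5832, RHS = 1512), but it's lexicographically larger.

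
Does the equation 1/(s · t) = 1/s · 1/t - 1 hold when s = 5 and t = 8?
Substituting s = 5, t = 8:

LHS = 1/(5 · 8) = 1/40
RHS = 1/5 · 1/8 - 1 = -39/40

LHS ≠ RHS, so the equation does not hold at this point.

Answer: Fails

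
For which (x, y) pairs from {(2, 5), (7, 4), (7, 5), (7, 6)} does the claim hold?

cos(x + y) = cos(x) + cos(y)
None

Testing each pair:
(2, 5): LHS = cos(7) ≈ 0.7539, RHS = cos(2) + cos(5) ≈ -0.1325 → fails
(7, 4): LHS = cos(11) ≈ 0.004426, RHS = cos(4) + cos(7) ≈ 0.1003 → fails
(7, 5): LHS = cos(12) ≈ 0.8439, RHS = cos(5) + cos(7) ≈ 1.038 → fails
(7, 6): LHS = cos(13) ≈ 0.9074, RHS = cos(7) + cos(6) ≈ 1.714 → fails

No pair satisfies the claim.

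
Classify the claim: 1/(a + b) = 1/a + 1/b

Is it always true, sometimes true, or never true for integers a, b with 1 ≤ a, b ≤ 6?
Never true

The claim fails for every pair in the range. For instance at (a, b) = (1, 5): LHS = 1/6, RHS = 6/5.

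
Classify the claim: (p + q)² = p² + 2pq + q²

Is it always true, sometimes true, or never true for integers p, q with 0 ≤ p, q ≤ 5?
The identity holds for every pair in the range. For instance at (p, q) = (2, 0): both sides equal 4.

Answer: Always true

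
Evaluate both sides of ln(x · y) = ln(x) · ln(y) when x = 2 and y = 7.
LHS = ln(2 · 7) = ln(14) ≈ 2.639
RHS = ln(2) · ln(7) ≈ 1.349

LHS ≠ RHS (they differ by about 1.29), so the equation does not hold here.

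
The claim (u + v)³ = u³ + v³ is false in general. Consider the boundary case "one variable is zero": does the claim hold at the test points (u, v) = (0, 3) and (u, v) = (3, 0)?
Yes, holds at both test points

At (0, 3): LHS = 27, RHS = 27 → equal
At (3, 0): LHS = 27, RHS = 27 → equal

So the claim does hold at both of these boundary points, even though it is not an identity.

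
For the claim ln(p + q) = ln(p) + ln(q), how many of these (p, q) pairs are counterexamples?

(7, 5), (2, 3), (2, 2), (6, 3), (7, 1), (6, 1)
5

Testing each pair:
(7, 5): LHS = ln(12) ≈ 2.485, RHS = ln(5) + ln(7) ≈ 3.555 → counterexample
(2, 3): LHS = ln(5) ≈ 1.609, RHS = ln(2) + ln(3) ≈ 1.792 → counterexample
(2, 2): LHS = ln(4) ≈ 1.386, RHS = 2·ln(2) ≈ 1.386 → satisfies claim
(6, 3): LHS = ln(9) ≈ 2.197, RHS = ln(3) + ln(6) ≈ 2.89 → counterexample
(7, 1): LHS = ln(8) ≈ 2.079, RHS = ln(7) ≈ 1.946 → counterexample
(6, 1): LHS = ln(7) ≈ 1.946, RHS = ln(6) ≈ 1.792 → counterexample

That makes 5 counterexamples.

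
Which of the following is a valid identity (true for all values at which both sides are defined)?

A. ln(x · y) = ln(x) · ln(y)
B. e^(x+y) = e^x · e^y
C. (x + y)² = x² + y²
A: fails at (2, 2) — LHS = ln(4) ≈ 1.386, RHS = ln(2)² ≈ 0.4805.
B: holds — e.g. at (5, 8), both sides equal e^13 ≈ 442413.4.
C: fails at (6, 7) — LHS = 169, RHS = 85.

Answer: B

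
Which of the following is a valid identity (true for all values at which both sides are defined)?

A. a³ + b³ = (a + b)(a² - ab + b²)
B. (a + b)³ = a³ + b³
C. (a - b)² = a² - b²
A: holds — e.g. at (1, 5), both sides equal 126.
B: fails at (3, 4) — LHS = 343, RHS = 91.
C: fails at (3, 5) — LHS = 4, RHS = -16.

Answer: A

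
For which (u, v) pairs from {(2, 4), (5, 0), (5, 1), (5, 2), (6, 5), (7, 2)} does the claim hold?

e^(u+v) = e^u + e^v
None

Testing each pair:
(2, 4): LHS = e^6 ≈ 403.4, RHS = e^2 + e^4 ≈ 61.99 → fails
(5, 0): LHS = e^5 ≈ 148.4, RHS = 1 + e^5 ≈ 149.4 → fails
(5, 1): LHS = e^6 ≈ 403.4, RHS = e + e^5 ≈ 151.1 → fails
(5, 2): LHS = e^7 ≈ 1097, RHS = e^2 + e^5 ≈ 155.8 → fails
(6, 5): LHS = e^11 ≈ 59874.1, RHS = e^5 + e^6 ≈ 551.8 → fails
(7, 2): LHS = e^9 ≈ 8103, RHS = e^2 + e^7 ≈ 1104 → fails

No pair satisfies the claim.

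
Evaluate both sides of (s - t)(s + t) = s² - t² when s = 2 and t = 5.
LHS = (2 - 5)(2 + 5) = -21
RHS = 2² - 5² = -21

LHS = RHS: the two sides agree.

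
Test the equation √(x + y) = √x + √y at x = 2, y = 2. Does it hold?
Fails

Substituting x = 2, y = 2:

LHS = √(2 + 2) = 2
RHS = √2 + √2 = 2·√(2) ≈ 2.828

LHS ≠ RHS, so the equation does not hold at this point.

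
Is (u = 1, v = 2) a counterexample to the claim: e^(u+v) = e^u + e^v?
Substituting u = 1, v = 2:
LHS = e^(1+2) = e^3 ≈ 20.09
RHS = e^1 + e^2 = e + e^2 ≈ 10.11

Since LHS ≠ RHS, this pair disproves the claim.

Answer: Yes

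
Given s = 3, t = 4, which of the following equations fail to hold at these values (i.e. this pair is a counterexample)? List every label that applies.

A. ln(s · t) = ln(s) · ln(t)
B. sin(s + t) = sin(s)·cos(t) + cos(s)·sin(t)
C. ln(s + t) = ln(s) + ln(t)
Evaluating each claim at the given values:
A. LHS = ln(12) ≈ 2.485, RHS = ln(3)·ln(4) ≈ 1.523 → fails here (LHS ≠ RHS)
B. LHS = sin(7) ≈ 0.657, RHS = sin(3)·cos(4) + sin(4)·cos(3) ≈ 0.657 → holds here (LHS = RHS)
C. LHS = ln(7) ≈ 1.946, RHS = ln(3) + ln(4) ≈ 2.485 → fails here (LHS ≠ RHS)

Answer: A, C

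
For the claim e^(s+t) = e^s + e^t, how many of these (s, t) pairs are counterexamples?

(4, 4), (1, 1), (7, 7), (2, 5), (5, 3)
Testing each pair:
(4, 4): LHS = e^8 ≈ 2981, RHS = 2·e^4 ≈ 109.2 → counterexample
(1, 1): LHS = e^2 ≈ 7.389, RHS = 2·e ≈ 5.437 → counterexample
(7, 7): LHS = e^14 ≈ 1202604.3, RHS = 2·e^7 ≈ 2193 → counterexample
(2, 5): LHS = e^7 ≈ 1097, RHS = e^2 + e^5 ≈ 155.8 → counterexample
(5, 3): LHS = e^8 ≈ 2981, RHS = e^3 + e^5 ≈ 168.5 → counterexample

That makes 5 counterexamples.

Answer: 5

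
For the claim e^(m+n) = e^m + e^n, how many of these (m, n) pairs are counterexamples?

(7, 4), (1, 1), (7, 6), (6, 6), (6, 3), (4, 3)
6

Testing each pair:
(7, 4): LHS = e^11 ≈ 59874.1, RHS = e^4 + e^7 ≈ 1151 → counterexample
(1, 1): LHS = e^2 ≈ 7.389, RHS = 2·e ≈ 5.437 → counterexample
(7, 6): LHS = e^13 ≈ 442413.4, RHS = e^6 + e^7 ≈ 1500 → counterexample
(6, 6): LHS = e^12 ≈ 162754.8, RHS = 2·e^6 ≈ 806.9 → counterexample
(6, 3): LHS = e^9 ≈ 8103, RHS = e^3 + e^6 ≈ 423.5 → counterexample
(4, 3): LHS = e^7 ≈ 1097, RHS = e^3 + e^4 ≈ 74.68 → counterexample

That makes 6 counterexamples.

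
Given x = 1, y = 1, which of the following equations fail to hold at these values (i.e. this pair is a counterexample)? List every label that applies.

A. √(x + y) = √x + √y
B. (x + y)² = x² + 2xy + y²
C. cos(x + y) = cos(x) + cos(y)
A, C

Evaluating each claim at the given values:
A. LHS = √(2) ≈ 1.414, RHS = 2 → fails here (LHS ≠ RHS)
B. LHS = 4, RHS = 4 → holds here (LHS = RHS)
C. LHS = cos(2) ≈ -0.4161, RHS = 2·cos(1) ≈ 1.081 → fails here (LHS ≠ RHS)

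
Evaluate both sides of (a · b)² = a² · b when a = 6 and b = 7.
LHS = (6 · 7)² = 1764
RHS = 6² · 7 = 252

LHS ≠ RHS, so the equation does not hold here.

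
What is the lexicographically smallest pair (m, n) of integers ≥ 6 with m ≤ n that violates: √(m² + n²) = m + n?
(m, n) = (6, 6)

Substituting (6, 6) into the claim:
LHS = √(6² + 6²) = 6·√(2) ≈ 8.485
RHS = 6 + 6 = 12

Since LHS ≠ RHS, this pair disproves the claim, and no lexicographically smaller pair (m ≤ n, integers ≥ 6) does.

For instance (6, 11) is also a counterexample (LHS = √(157) ≈ 12.53, RHS = 17), but it's lexicographically larger.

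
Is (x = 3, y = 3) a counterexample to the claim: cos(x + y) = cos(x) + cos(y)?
Yes

Substituting x = 3, y = 3:
LHS = cos(3 + 3) = cos(6) ≈ 0.9602
RHS = cos(3) + cos(3) = 2·cos(3) ≈ -1.98

Since LHS ≠ RHS, this pair disproves the claim.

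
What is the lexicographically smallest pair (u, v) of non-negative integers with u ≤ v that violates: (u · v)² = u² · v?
(u, v) = (1, 2)

At (0, 1): both sides equal 0, so it holds there.
At (0, 7): both sides equal 0, so it holds there.

Substituting (1, 2) into the claim:
LHS = (1 · 2)² = 4
RHS = 1² · 2 = 2

Since LHS ≠ RHS, this pair disproves the claim, and no lexicographically smaller pair (u ≤ v, non-negative integers) does.

For instance (3, 5) is also a counterexample (LHS = 225, RHS = 45), but it's lexicographically larger.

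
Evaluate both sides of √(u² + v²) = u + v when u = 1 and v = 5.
LHS = √(1² + 5²) = √(26) ≈ 5.099
RHS = 1 + 5 = 6

LHS ≠ RHS (they differ by about 0.901), so the equation does not hold here.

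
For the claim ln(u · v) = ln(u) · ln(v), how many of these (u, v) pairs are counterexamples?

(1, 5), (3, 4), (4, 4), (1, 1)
3

Testing each pair:
(1, 5): LHS = ln(5) ≈ 1.609, RHS = 0 → counterexample
(3, 4): LHS = ln(12) ≈ 2.485, RHS = ln(3)·ln(4) ≈ 1.523 → counterexample
(4, 4): LHS = ln(16) ≈ 2.773, RHS = ln(4)² ≈ 1.922 → counterexample
(1, 1): LHS = 0, RHS = 0 → satisfies claim

That makes 3 counterexamples.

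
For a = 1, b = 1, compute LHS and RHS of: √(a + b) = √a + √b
LHS = √(1 + 1) = √(2) ≈ 1.414
RHS = √1 + √1 = 2

LHS ≠ RHS (they differ by about 0.5858), so the equation does not hold here.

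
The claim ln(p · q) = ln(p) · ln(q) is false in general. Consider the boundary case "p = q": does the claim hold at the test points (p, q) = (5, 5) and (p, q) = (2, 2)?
No, fails at both test points

At (5, 5): LHS = ln(25) ≈ 3.219 ≠ RHS = ln(5)² ≈ 2.59
At (2, 2): LHS = ln(4) ≈ 1.386 ≠ RHS = ln(2)² ≈ 0.4805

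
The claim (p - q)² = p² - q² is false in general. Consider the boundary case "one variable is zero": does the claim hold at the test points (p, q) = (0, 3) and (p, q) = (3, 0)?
At (0, 3): LHS = 9 ≠ RHS = -9
At (3, 0): LHS = 9, RHS = 9 → equal

Answer: Only at (3, 0)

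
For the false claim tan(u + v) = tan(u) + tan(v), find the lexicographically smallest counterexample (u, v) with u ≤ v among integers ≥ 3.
(u, v) = (3, 3)

Substituting (3, 3) into the claim:
LHS = tan(3 + 3) = tan(6) ≈ -0.291
RHS = tan(3) + tan(3) = 2·tan(3) ≈ -0.2851

Since LHS ≠ RHS, this pair disproves the claim, and no lexicographically smaller pair (u ≤ v, integers ≥ 3) does.

For instance (6, 6) is also a counterexample (LHS = tan(12) ≈ -0.6359, RHS = 2·tan(6) ≈ -0.582), but it's lexicographically larger.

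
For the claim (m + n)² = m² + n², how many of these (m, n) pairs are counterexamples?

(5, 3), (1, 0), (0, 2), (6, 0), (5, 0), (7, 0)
Testing each pair:
(5, 3): LHS = 64, RHS = 34 → counterexample
(1, 0): LHS = 1, RHS = 1 → satisfies claim
(0, 2): LHS = 4, RHS = 4 → satisfies claim
(6, 0): LHS = 36, RHS = 36 → satisfies claim
(5, 0): LHS = 25, RHS = 25 → satisfies claim
(7, 0): LHS = 49, RHS = 49 → satisfies claim

That makes 1 counterexample.

Answer: 1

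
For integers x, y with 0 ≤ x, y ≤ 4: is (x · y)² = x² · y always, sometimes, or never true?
Sometimes true

It holds at (x, y) = (0, 4) (both sides equal 0), but fails at (x, y) = (3, 3) (LHS = 81, RHS = 27).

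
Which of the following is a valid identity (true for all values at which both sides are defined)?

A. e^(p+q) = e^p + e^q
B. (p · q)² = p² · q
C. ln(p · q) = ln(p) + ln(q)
C

A: fails at (4, 4) — LHS = e^8 ≈ 2981, RHS = 2·e^4 ≈ 109.2.
B: fails at (1, 4) — LHS = 16, RHS = 4.
C: holds — e.g. at (3, 7), both sides equal ln(21) ≈ 3.045.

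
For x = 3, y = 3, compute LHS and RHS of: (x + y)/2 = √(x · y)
LHS = (3 + 3)/2 = 3
RHS = √(3 · 3) = 3

LHS = RHS: the two sides agree.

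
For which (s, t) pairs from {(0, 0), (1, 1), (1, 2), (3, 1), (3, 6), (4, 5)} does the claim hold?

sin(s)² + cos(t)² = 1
(0, 0), (1, 1)

Testing each pair:
(0, 0): LHS = 1, RHS = 1 → holds
(1, 1): LHS = cos(1)² + sin(1)² = 1, RHS = 1 → holds
(1, 2): LHS = cos(2)² + sin(1)² ≈ 0.8813, RHS = 1 → fails
(3, 1): LHS = sin(3)² + cos(1)² ≈ 0.3118, RHS = 1 → fails
(3, 6): LHS = sin(3)² + cos(6)² ≈ 0.9418, RHS = 1 → fails
(4, 5): LHS = cos(5)² + sin(4)² ≈ 0.6532, RHS = 1 → fails

2 of 6 pairs satisfy the claim.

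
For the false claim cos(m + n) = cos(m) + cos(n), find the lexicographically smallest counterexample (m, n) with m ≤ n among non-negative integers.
(m, n) = (0, 0)

Substituting (0, 0) into the claim:
LHS = cos(0 + 0) = 1
RHS = cos(0) + cos(0) = 2

Since LHS ≠ RHS, this pair disproves the claim, and no lexicographically smaller pair (m ≤ n, non-negative integers) does.

For instance (6, 6) is also a counterexample (LHS = cos(12) ≈ 0.8439, RHS = 2·cos(6) ≈ 1.92), but it's lexicographically larger.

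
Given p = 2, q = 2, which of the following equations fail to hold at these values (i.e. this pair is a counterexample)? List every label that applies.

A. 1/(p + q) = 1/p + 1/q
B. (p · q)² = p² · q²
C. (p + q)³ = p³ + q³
A, C

Evaluating each claim at the given values:
A. LHS = 1/4, RHS = 1 → fails here (LHS ≠ RHS)
B. LHS = 16, RHS = 16 → holds here (LHS = RHS)
C. LHS = 64, RHS = 16 → fails here (LHS ≠ RHS)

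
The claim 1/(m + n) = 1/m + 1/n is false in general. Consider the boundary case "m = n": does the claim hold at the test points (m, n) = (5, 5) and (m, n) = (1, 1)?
At (5, 5): LHS = 1/10 ≠ RHS = 2/5
At (1, 1): LHS = 1/2 ≠ RHS = 2

Answer: No, fails at both test points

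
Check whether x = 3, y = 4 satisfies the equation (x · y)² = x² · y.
Fails

Substituting x = 3, y = 4:

LHS = (3 · 4)² = 144
RHS = 3² · 4 = 36

LHS ≠ RHS, so the equation does not hold at this point.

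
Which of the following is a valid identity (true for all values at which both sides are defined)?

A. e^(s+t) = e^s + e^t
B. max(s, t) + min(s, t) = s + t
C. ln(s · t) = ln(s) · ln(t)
A: fails at (1, 4) — LHS = e^5 ≈ 148.4, RHS = e + e^4 ≈ 57.32.
B: holds — e.g. at (1, 4), both sides equal 5.
C: fails at (5, 5) — LHS = ln(25) ≈ 3.219, RHS = ln(5)² ≈ 2.59.

Answer: B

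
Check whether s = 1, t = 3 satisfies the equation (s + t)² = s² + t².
Substituting s = 1, t = 3:

LHS = (1 + 3)² = 16
RHS = 1² + 3² = 10

LHS ≠ RHS, so the equation does not hold at this point.

Answer: Fails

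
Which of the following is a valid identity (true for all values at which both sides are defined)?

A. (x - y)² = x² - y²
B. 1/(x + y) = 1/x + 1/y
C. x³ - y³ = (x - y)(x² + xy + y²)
A: fails at (2, 7) — LHS = 25, RHS = -45.
B: fails at (1, 2) — LHS = 1/3, RHS = 3/2.
C: holds — e.g. at (1, 1), both sides equal 0.

Answer: C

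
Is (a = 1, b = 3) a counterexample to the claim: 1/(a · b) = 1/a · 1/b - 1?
Substituting a = 1, b = 3:
LHS = 1/(1 · 3) = 1/3
RHS = 1/1 · 1/3 - 1 = -2/3

Since LHS ≠ RHS, this pair disproves the claim.

Answer: Yes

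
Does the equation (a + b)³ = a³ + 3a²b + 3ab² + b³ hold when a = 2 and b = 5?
Holds

Substituting a = 2, b = 5:

LHS = (2 + 5)³ = 343
RHS = 2³ + 3·2²·5 + 3·2·5² + 5³ = 343

LHS = RHS, so the equation holds at this point.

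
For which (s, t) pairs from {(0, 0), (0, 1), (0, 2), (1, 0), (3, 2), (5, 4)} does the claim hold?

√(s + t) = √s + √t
(0, 0), (0, 1), (0, 2), (1, 0)

Testing each pair:
(0, 0): LHS = 0, RHS = 0 → holds
(0, 1): LHS = 1, RHS = 1 → holds
(0, 2): LHS = √(2) ≈ 1.414, RHS = √(2) ≈ 1.414 → holds
(1, 0): LHS = 1, RHS = 1 → holds
(3, 2): LHS = √(5) ≈ 2.236, RHS = √(2) + √(3) ≈ 3.146 → fails
(5, 4): LHS = 3, RHS = 2 + √(5) ≈ 4.236 → fails

4 of 6 pairs satisfy the claim.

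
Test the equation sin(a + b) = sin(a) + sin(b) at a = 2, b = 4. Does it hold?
Substituting a = 2, b = 4:

LHS = sin(2 + 4) = sin(6) ≈ -0.2794
RHS = sin(2) + sin(4) ≈ 0.1525

LHS ≠ RHS, so the equation does not hold at this point.

Answer: Fails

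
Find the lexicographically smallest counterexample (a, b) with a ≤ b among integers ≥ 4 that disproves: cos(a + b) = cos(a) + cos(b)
Substituting (4, 4) into the claim:
LHS = cos(4 + 4) = cos(8) ≈ -0.1455
RHS = cos(4) + cos(4) = 2·cos(4) ≈ -1.307

Since LHS ≠ RHS, this pair disproves the claim, and no lexicographically smaller pair (a ≤ b, integers ≥ 4) does.

For instance (6, 9) is also a counterexample (LHS = cos(15) ≈ -0.7597, RHS = cos(9) + cos(6) ≈ 0.04904), but it's lexicographically larger.

Answer: (a, b) = (4, 4)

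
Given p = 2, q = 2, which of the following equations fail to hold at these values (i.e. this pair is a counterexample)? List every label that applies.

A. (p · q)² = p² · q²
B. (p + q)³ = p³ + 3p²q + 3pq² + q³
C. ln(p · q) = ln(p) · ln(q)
C

Evaluating each claim at the given values:
A. LHS = 16, RHS = 16 → holds here (LHS = RHS)
B. LHS = 64, RHS = 64 → holds here (LHS = RHS)
C. LHS = ln(4) ≈ 1.386, RHS = ln(2)² ≈ 0.4805 → fails here (LHS ≠ RHS)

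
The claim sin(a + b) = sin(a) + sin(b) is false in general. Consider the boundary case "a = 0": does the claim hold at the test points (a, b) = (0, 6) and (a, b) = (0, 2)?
Yes, holds at both test points

At (0, 6): LHS = sin(6) ≈ -0.2794, RHS = sin(6) ≈ -0.2794 → equal
At (0, 2): LHS = sin(2) ≈ 0.9093, RHS = sin(2) ≈ 0.9093 → equal

So the claim does hold at both of these boundary points, even though it is not an identity.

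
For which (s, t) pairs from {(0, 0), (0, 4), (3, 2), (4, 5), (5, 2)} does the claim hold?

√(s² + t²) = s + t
Testing each pair:
(0, 0): LHS = 0, RHS = 0 → holds
(0, 4): LHS = 4, RHS = 4 → holds
(3, 2): LHS = √(13) ≈ 3.606, RHS = 5 → fails
(4, 5): LHS = √(41) ≈ 6.403, RHS = 9 → fails
(5, 2): LHS = √(29) ≈ 5.385, RHS = 7 → fails

2 of 5 pairs satisfy the claim.

Answer: (0, 0), (0, 4)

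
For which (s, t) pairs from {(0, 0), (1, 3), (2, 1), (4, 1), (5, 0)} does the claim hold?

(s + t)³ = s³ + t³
(0, 0), (5, 0)

Testing each pair:
(0, 0): LHS = 0, RHS = 0 → holds
(1, 3): LHS = 64, RHS = 28 → fails
(2, 1): LHS = 27, RHS = 9 → fails
(4, 1): LHS = 125, RHS = 65 → fails
(5, 0): LHS = 125, RHS = 125 → holds

2 of 5 pairs satisfy the claim.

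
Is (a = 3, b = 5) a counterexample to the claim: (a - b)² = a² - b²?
Yes

Substituting a = 3, b = 5:
LHS = (3 - 5)² = 4
RHS = 3² - 5² = -16

Since LHS ≠ RHS, this pair disproves the claim.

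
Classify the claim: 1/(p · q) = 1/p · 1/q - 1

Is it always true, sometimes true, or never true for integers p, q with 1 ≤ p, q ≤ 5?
The claim fails for every pair in the range. For instance at (p, q) = (3, 2): LHS = 1/6, RHS = -5/6.

Answer: Never true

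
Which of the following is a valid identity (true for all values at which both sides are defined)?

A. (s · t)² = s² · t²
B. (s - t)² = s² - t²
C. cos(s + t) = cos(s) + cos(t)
A: holds — e.g. at (4, 6), both sides equal 576.
B: fails at (2, 7) — LHS = 25, RHS = -45.
C: fails at (1, 2) — LHS = cos(3) ≈ -0.99, RHS = cos(2) + cos(1) ≈ 0.1242.

Answer: A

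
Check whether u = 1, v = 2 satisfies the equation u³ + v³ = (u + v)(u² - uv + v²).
Holds

Substituting u = 1, v = 2:

LHS = 1³ + 2³ = 9
RHS = (1 + 2)(1² - 1·2 + 2²) = 9

LHS = RHS, so the equation holds at this point.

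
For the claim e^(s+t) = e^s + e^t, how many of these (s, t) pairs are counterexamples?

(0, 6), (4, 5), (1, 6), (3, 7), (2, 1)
5

Testing each pair:
(0, 6): LHS = e^6 ≈ 403.4, RHS = 1 + e^6 ≈ 404.4 → counterexample
(4, 5): LHS = e^9 ≈ 8103, RHS = e^4 + e^5 ≈ 203 → counterexample
(1, 6): LHS = e^7 ≈ 1097, RHS = e + e^6 ≈ 406.1 → counterexample
(3, 7): LHS = e^10 ≈ 22026.5, RHS = e^3 + e^7 ≈ 1117 → counterexample
(2, 1): LHS = e^3 ≈ 20.09, RHS = e + e^2 ≈ 10.11 → counterexample

That makes 5 counterexamples.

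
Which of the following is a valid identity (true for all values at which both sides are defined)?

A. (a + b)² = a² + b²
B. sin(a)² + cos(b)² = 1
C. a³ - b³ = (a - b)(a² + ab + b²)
C

A: fails at (4, 6) — LHS = 100, RHS = 52.
B: fails at (4, 5) — LHS = cos(5)² + sin(4)² ≈ 0.6532, RHS = 1.
C: holds — e.g. at (3, 3), both sides equal 0.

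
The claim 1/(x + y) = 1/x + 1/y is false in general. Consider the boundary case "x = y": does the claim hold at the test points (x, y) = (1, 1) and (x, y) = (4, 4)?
At (1, 1): LHS = 1/2 ≠ RHS = 2
At (4, 4): LHS = 1/8 ≠ RHS = 1/2

Answer: No, fails at both test points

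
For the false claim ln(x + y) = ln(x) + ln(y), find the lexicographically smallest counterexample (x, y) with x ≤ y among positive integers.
Substituting (1, 1) into the claim:
LHS = ln(1 + 1) = ln(2) ≈ 0.6931
RHS = ln(1) + ln(1) = 0

Since LHS ≠ RHS, this pair disproves the claim, and no lexicographically smaller pair (x ≤ y, positive integers) does.

For instance (4, 8) is also a counterexample (LHS = ln(12) ≈ 2.485, RHS = ln(4) + ln(8) ≈ 3.466), but it's lexicographically larger.

Answer: (x, y) = (1, 1)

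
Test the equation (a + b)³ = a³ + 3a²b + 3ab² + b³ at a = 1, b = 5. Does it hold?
Holds

Substituting a = 1, b = 5:

LHS = (1 + 5)³ = 216
RHS = 1³ + 3·1²·5 + 3·1·5² + 5³ = 216

LHS = RHS, so the equation holds at this point.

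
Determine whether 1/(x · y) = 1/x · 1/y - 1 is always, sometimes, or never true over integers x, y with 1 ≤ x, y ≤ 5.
Never true

The claim fails for every pair in the range. For instance at (x, y) = (4, 3): LHS = 1/12, RHS = -11/12.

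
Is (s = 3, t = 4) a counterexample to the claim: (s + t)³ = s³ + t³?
Yes

Substituting s = 3, t = 4:
LHS = (3 + 4)³ = 343
RHS = 3³ + 4³ = 91

Since LHS ≠ RHS, this pair disproves the claim.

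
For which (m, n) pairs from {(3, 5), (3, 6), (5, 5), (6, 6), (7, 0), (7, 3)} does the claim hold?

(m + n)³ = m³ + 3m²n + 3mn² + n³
Testing each pair:
(3, 5): LHS = 512, RHS = 512 → holds
(3, 6): LHS = 729, RHS = 729 → holds
(5, 5): LHS = 1000, RHS = 1000 → holds
(6, 6): LHS = 1728, RHS = 1728 → holds
(7, 0): LHS = 343, RHS = 343 → holds
(7, 3): LHS = 1000, RHS = 1000 → holds

Every pair satisfies the claim.

Answer: All pairs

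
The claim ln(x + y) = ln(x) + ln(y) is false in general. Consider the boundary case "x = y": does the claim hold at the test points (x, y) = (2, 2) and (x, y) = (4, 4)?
At (2, 2): LHS = ln(4) ≈ 1.386, RHS = 2·ln(2) ≈ 1.386 → equal
At (4, 4): LHS = ln(8) ≈ 2.079 ≠ RHS = 2·ln(4) ≈ 2.773

Answer: Only at (2, 2)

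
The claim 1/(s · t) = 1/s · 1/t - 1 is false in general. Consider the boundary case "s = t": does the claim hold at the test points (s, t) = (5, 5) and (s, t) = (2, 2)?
At (5, 5): LHS = 1/25 ≠ RHS = -24/25
At (2, 2): LHS = 1/4 ≠ RHS = -3/4

Answer: No, fails at both test points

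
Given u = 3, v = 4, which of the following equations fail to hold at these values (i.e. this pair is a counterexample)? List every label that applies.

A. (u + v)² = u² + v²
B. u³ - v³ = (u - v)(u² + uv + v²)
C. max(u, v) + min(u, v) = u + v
Evaluating each claim at the given values:
A. LHS = 49, RHS = 25 → fails here (LHS ≠ RHS)
B. LHS = -37, RHS = -37 → holds here (LHS = RHS)
C. LHS = 7, RHS = 7 → holds here (LHS = RHS)

Answer: A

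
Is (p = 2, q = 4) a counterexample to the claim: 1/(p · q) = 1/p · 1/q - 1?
Substituting p = 2, q = 4:
LHS = 1/(2 · 4) = 1/8
RHS = 1/2 · 1/4 - 1 = -7/8

Since LHS ≠ RHS, this pair disproves the claim.

Answer: Yes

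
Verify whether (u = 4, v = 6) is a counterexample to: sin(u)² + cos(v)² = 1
Yes

Substituting u = 4, v = 6:
LHS = sin(4)² + cos(6)² ≈ 1.495
RHS = 1

Since LHS ≠ RHS, this pair disproves the claim.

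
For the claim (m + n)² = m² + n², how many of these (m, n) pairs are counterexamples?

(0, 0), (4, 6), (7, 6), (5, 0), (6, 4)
Testing each pair:
(0, 0): LHS = 0, RHS = 0 → satisfies claim
(4, 6): LHS = 100, RHS = 52 → counterexample
(7, 6): LHS = 169, RHS = 85 → counterexample
(5, 0): LHS = 25, RHS = 25 → satisfies claim
(6, 4): LHS = 100, RHS = 52 → counterexample

That makes 3 counterexamples.

Answer: 3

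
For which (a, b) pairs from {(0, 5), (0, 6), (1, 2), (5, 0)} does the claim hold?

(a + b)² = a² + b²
(0, 5), (0, 6), (5, 0)

Testing each pair:
(0, 5): LHS = 25, RHS = 25 → holds
(0, 6): LHS = 36, RHS = 36 → holds
(1, 2): LHS = 9, RHS = 5 → fails
(5, 0): LHS = 25, RHS = 25 → holds

3 of 4 pairs satisfy the claim.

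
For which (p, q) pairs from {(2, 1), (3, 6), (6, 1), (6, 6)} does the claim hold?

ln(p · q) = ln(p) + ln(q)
All pairs

Testing each pair:
(2, 1): LHS = ln(2) ≈ 0.6931, RHS = ln(2) ≈ 0.6931 → holds
(3, 6): LHS = ln(18) ≈ 2.89, RHS = ln(3) + ln(6) ≈ 2.89 → holds
(6, 1): LHS = ln(6) ≈ 1.792, RHS = ln(6) ≈ 1.792 → holds
(6, 6): LHS = ln(36) ≈ 3.584, RHS = 2·ln(6) ≈ 3.584 → holds

Every pair satisfies the claim.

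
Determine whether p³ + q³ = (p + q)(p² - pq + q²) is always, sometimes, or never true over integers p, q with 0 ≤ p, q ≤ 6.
The identity holds for every pair in the range. For instance at (p, q) = (3, 5): both sides equal 152.

Answer: Always true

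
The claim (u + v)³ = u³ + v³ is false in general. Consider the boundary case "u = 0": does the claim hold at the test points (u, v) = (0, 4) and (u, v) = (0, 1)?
At (0, 4): LHS = 64, RHS = 64 → equal
At (0, 1): LHS = 1, RHS = 1 → equal

So the claim does hold at both of these boundary points, even though it is not an identity.

Answer: Yes, holds at both test points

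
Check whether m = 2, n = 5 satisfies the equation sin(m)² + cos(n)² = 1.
Fails

Substituting m = 2, n = 5:

LHS = sin(2)² + cos(5)² ≈ 0.9073
RHS = 1

LHS ≠ RHS, so the equation does not hold at this point.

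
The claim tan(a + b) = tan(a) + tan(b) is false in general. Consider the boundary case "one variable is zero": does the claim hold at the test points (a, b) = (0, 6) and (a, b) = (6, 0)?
At (0, 6): LHS = tan(6) ≈ -0.291, RHS = tan(6) ≈ -0.291 → equal
At (6, 0): LHS = tan(6) ≈ -0.291, RHS = tan(6) ≈ -0.291 → equal

So the claim does hold at both of these boundary points, even though it is not an identity.

Answer: Yes, holds at both test points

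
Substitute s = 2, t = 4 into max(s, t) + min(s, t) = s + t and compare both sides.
LHS = max(2, 4) + min(2, 4) = 6
RHS = 2 + 4 = 6

LHS = RHS: the two sides agree.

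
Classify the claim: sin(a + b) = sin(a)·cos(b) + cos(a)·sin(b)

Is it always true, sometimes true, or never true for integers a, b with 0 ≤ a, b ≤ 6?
Always true

The identity holds for every pair in the range. For instance at (a, b) = (5, 0): both sides equal sin(5) ≈ -0.9589.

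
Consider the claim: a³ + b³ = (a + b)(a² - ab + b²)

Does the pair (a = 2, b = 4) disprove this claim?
Substituting a = 2, b = 4:
LHS = 2³ + 4³ = 72
RHS = (2 + 4)(2² - 2·4 + 4²) = 72

The sides agree, so this pair does not disprove the claim.

Answer: No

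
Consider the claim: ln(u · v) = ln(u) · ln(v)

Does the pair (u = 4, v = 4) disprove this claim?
Substituting u = 4, v = 4:
LHS = ln(4 · 4) = ln(16) ≈ 2.773
RHS = ln(4) · ln(4) = ln(4)² ≈ 1.922

Since LHS ≠ RHS, this pair disproves the claim.

Answer: Yes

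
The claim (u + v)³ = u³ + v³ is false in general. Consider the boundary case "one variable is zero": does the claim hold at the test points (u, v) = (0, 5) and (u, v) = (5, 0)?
Yes, holds at both test points

At (0, 5): LHS = 125, RHS = 125 → equal
At (5, 0): LHS = 125, RHS = 125 → equal

So the claim does hold at both of these boundary points, even though it is not an identity.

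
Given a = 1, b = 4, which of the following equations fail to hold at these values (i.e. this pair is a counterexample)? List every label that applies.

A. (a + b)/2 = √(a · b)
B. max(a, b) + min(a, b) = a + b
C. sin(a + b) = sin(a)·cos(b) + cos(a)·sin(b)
A

Evaluating each claim at the given values:
A. LHS = 5/2, RHS = 2 → fails here (LHS ≠ RHS)
B. LHS = 5, RHS = 5 → holds here (LHS = RHS)
C. LHS = sin(5) ≈ -0.9589, RHS = sin(1)·cos(4) + sin(4)·cos(1) ≈ -0.9589 → holds here (LHS = RHS)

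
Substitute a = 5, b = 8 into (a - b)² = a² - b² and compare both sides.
LHS = (5 - 8)² = 9
RHS = 5² - 8² = -39

LHS ≠ RHS, so the equation does not hold here.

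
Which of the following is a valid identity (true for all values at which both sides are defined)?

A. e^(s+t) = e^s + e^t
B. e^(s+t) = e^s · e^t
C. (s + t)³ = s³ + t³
B

A: fails at (1, 2) — LHS = e^3 ≈ 20.09, RHS = e + e^2 ≈ 10.11.
B: holds — e.g. at (1, 4), both sides equal e^5 ≈ 148.4.
C: fails at (5, 8) — LHS = 2197, RHS = 637.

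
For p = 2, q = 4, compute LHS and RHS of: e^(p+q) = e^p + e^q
LHS = e^(2+4) = e^6 ≈ 403.4
RHS = e^2 + e^4 ≈ 61.99

LHS ≠ RHS (they differ by about 341.4), so the equation does not hold here.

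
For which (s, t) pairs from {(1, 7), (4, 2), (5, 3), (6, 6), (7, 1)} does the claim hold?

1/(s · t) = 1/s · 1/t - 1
Testing each pair:
(1, 7): LHS = 1/7, RHS = -6/7 → fails
(4, 2): LHS = 1/8, RHS = -7/8 → fails
(5, 3): LHS = 1/15, RHS = -14/15 → fails
(6, 6): LHS = 1/36, RHS = -35/36 → fails
(7, 1): LHS = 1/7, RHS = -6/7 → fails

No pair satisfies the claim.

Answer: None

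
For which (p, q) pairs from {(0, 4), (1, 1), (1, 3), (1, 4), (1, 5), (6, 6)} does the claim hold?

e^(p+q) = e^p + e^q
Testing each pair:
(0, 4): LHS = e^4 ≈ 54.6, RHS = 1 + e^4 ≈ 55.6 → fails
(1, 1): LHS = e^2 ≈ 7.389, RHS = 2·e ≈ 5.437 → fails
(1, 3): LHS = e^4 ≈ 54.6, RHS = e + e^3 ≈ 22.8 → fails
(1, 4): LHS = e^5 ≈ 148.4, RHS = e + e^4 ≈ 57.32 → fails
(1, 5): LHS = e^6 ≈ 403.4, RHS = e + e^5 ≈ 151.1 → fails
(6, 6): LHS = e^12 ≈ 162754.8, RHS = 2·e^6 ≈ 806.9 → fails

No pair satisfies the claim.

Answer: None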